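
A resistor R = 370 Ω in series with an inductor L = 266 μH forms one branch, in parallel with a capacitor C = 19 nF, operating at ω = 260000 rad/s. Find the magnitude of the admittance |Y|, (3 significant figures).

5.16 mS

X_L = ωL = 69.2 Ω
X_C = 1/(ωC) = 202 Ω
Branch 1 (R+jX_L): Z₁ = 370 + j69.2 Ω, |Z₁| = 376 Ω
Branch 2 (−jX_C): Z₂ = −j202 Ω
Parallel: Z = Z₁Z₂/(Z₁+Z₂), |Z| = 194 Ω, ∠Z = -59.6°
|Y| = 1/|Z| = 5.16 mS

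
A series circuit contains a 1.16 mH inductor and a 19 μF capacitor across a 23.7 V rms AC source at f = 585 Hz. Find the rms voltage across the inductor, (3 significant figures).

10.0 V

ω = 2πf = 3676 rad/s
X_L = ωL = 4.26 Ω
X_C = 1/(ωC) = 14.3 Ω
Net reactance X = X_L − X_C = -10.1 Ω
Z = − j10.1 Ω
|Z| = √(0² + 10.1²) = 10.1 Ω
I = V/|Z| = 2.36 A
V_L = I·|Z_L| = 2.36 × 4.26 = 10.0 V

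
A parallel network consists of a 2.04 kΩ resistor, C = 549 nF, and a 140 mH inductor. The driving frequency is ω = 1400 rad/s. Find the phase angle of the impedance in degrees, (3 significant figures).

83.5°

X_L = ωL = 196 Ω
X_C = 1/(ωC) = 1300 Ω
Parallel: admittances add. Y = 1/R + 1/(jωL) + jωC
Y = (0.000490 − j0.00433) S
|Y| = 0.00436 S → |Z| = 1/|Y| = 229 Ω, ∠Z = −∠Y = 83.5°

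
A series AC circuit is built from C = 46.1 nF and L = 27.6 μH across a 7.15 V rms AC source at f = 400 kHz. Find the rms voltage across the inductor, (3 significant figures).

ω = 2πf = 2.513e+06 rad/s
X_L = ωL = 69.4 Ω
X_C = 1/(ωC) = 8.63 Ω
Net reactance X = X_L − X_C = 60.7 Ω
Z = j60.7 Ω
|Z| = √(0² + 60.7²) = 60.7 Ω
I = V/|Z| = 118 mA
V_L = I·|Z_L| = 0.118 × 69.4 = 8.17 V

8.17 V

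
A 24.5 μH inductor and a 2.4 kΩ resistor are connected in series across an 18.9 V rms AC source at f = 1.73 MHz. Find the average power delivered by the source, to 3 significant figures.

147 mW

ω = 2πf = 1.087e+07 rad/s
X_L = ωL = 266 Ω
Z = 2400 + j266 Ω
|Z| = √(2400² + 266²) = 2410 Ω
∠Z = arctan(266/2400) = 6.33°
I = V/|Z| = 7.83 mA
P = VI cos φ = 18.9 × 0.00783 × cos(6.33°) = 147 mW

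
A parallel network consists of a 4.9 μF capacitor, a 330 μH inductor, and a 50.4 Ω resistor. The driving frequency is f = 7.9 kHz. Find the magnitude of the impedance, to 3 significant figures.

ω = 2πf = 49640 rad/s
X_L = ωL = 16.4 Ω
X_C = 1/(ωC) = 4.11 Ω
Parallel: admittances add. Y = 1/R + 1/(jωL) + jωC
Y = (0.0198 + j0.182) S
|Y| = 0.183 S → |Z| = 1/|Y| = 5.46 Ω, ∠Z = −∠Y = -83.8°

5.46 Ω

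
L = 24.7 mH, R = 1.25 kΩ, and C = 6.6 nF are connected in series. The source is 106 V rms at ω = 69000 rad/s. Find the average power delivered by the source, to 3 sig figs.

7.78 W

X_L = ωL = 1700 Ω
X_C = 1/(ωC) = 2200 Ω
Net reactance X = X_L − X_C = -492 Ω
Z = 1250 − j492 Ω
|Z| = √(1250² + 492²) = 1340 Ω
∠Z = arctan(-492/1250) = -21.5°
I = V/|Z| = 78.9 mA
P = VI cos φ = 106 × 0.0789 × cos(-21.5°) = 7.78 W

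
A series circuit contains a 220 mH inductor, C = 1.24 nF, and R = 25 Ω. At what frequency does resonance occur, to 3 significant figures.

ω₀ = 1/√(LC) = 1/√(0.22 × 1.24e-09) = 60540 rad/s
f₀ = ω₀/(2π) = 9.64 kHz

9.64 kHz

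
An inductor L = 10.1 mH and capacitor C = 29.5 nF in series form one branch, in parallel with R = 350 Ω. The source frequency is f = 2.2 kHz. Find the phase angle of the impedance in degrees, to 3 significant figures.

ω = 2πf = 13820 rad/s
X_L = ωL = 140 Ω
X_C = 1/(ωC) = 2450 Ω
Branch 1: Z₁ = R = 350 Ω
Branch 2 (series LC): Z₂ = j(X_L − X_C) = −j2310 Ω
Parallel: Z = Z₁Z₂/(Z₁+Z₂), |Z| = 346 Ω, ∠Z = -8.61°

-8.61°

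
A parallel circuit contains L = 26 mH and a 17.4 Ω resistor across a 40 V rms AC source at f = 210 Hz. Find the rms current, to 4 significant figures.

2.578 A

ω = 2πf = 1319 rad/s
X_L = ωL = 34.31 Ω
Parallel: admittances add. Y = 1/R + 1/(jωL)
Y = (0.05747 − j0.02915) S
|Y| = 0.06444 S → |Z| = 1/|Y| = 15.52 Ω, ∠Z = −∠Y = 26.89°
I = V/|Z| = 40/15.52 = 2.578 A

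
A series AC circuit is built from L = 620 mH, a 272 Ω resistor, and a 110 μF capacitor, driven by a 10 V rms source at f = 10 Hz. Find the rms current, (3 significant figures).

ω = 2πf = 62.83 rad/s
X_L = ωL = 39.0 Ω
X_C = 1/(ωC) = 145 Ω
Net reactance X = X_L − X_C = -106 Ω
Z = 272 − j106 Ω
|Z| = √(272² + 106²) = 292 Ω
I = V/|Z| = 10/292 = 34.3 mA

34.3 mA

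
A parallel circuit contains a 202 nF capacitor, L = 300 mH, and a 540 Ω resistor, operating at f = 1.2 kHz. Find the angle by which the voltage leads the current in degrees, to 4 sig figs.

ω = 2πf = 7540 rad/s
X_L = ωL = 2262 Ω
X_C = 1/(ωC) = 656.6 Ω
Parallel: admittances add. Y = 1/R + 1/(jωL) + jωC
Y = (0.001852 + j0.001081) S
|Y| = 0.002144 S → |Z| = 1/|Y| = 466.4 Ω, ∠Z = −∠Y = -30.27°

-30.27°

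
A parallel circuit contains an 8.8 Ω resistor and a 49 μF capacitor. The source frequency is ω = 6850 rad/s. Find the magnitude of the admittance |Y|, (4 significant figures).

354.4 mS

X_C = 1/(ωC) = 2.979 Ω
Parallel: admittances add. Y = 1/R + jωC
Y = (0.1136 + j0.3357) S
|Y| = 0.3544 S → |Z| = 1/|Y| = 2.822 Ω, ∠Z = −∠Y = -71.30°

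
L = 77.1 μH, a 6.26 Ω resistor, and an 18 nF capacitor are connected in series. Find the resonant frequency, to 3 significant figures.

ω₀ = 1/√(LC) = 1/√(7.71e-05 × 1.8e-08) = 848900 rad/s
f₀ = ω₀/(2π) = 135 kHz

135 kHz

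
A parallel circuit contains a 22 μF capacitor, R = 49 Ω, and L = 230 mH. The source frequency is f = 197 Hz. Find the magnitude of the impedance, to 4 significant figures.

31.96 Ω

ω = 2πf = 1238 rad/s
X_L = ωL = 284.7 Ω
X_C = 1/(ωC) = 36.72 Ω
Parallel: admittances add. Y = 1/R + 1/(jωL) + jωC
Y = (0.02041 + j0.02372) S
|Y| = 0.03129 S → |Z| = 1/|Y| = 31.96 Ω, ∠Z = −∠Y = -49.29°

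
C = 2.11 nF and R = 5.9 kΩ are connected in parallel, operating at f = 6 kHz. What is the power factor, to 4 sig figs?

ω = 2πf = 37700 rad/s
X_C = 1/(ωC) = 12570 Ω
Parallel: admittances add. Y = 1/R + jωC
Y = (0.0001695 + j7.955e-05) S
|Y| = 0.0001872 S → |Z| = 1/|Y| = 5341 Ω, ∠Z = −∠Y = -25.14°
cos φ = cos(-25.14°) = 0.9053

0.9053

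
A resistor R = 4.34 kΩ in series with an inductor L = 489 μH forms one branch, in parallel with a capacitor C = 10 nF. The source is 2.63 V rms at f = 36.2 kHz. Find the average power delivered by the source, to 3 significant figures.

1.59 mW

ω = 2πf = 227500 rad/s
X_L = ωL = 111 Ω
X_C = 1/(ωC) = 440 Ω
Branch 1 (R+jX_L): Z₁ = 4340 + j111 Ω, |Z₁| = 4340 Ω
Branch 2 (−jX_C): Z₂ = −j440 Ω
Parallel: Z = Z₁Z₂/(Z₁+Z₂), |Z| = 439 Ω, ∠Z = -84.2°
I = V/|Z| = 6.00 mA
P = VI cos φ = 2.63 × 0.00600 × cos(-84.2°) = 1.59 mW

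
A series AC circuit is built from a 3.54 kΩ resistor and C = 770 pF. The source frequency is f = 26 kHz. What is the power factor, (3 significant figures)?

0.407

ω = 2πf = 163400 rad/s
X_C = 1/(ωC) = 7950 Ω
Z = 3540 − j7950 Ω
|Z| = √(3540² + 7950²) = 8700 Ω
∠Z = arctan(-7950/3540) = -66.0°
cos φ = cos(-66.0°) = 0.407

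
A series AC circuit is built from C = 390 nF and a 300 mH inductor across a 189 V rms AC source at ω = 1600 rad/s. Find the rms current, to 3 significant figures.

X_L = ωL = 480 Ω
X_C = 1/(ωC) = 1600 Ω
Net reactance X = X_L − X_C = -1120 Ω
Z = − j1120 Ω
|Z| = √(0² + 1120²) = 1120 Ω
I = V/|Z| = 189/1120 = 168 mA

168 mA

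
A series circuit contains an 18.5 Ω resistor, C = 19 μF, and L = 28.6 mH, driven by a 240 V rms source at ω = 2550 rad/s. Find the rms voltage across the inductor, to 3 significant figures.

X_L = ωL = 72.9 Ω
X_C = 1/(ωC) = 20.6 Ω
Net reactance X = X_L − X_C = 52.3 Ω
Z = 18.5 + j52.3 Ω
|Z| = √(18.5² + 52.3²) = 55.5 Ω
I = V/|Z| = 4.33 A
V_L = I·|Z_L| = 4.33 × 72.9 = 316 V

316 V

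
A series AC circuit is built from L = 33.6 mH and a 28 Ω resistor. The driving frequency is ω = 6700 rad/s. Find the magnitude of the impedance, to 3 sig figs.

X_L = ωL = 225 Ω
Z = 28.0 + j225 Ω
|Z| = √(28.0² + 225²) = 227 Ω

227 Ω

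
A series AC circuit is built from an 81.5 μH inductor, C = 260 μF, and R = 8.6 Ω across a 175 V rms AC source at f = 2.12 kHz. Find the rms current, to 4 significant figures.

20.26 A

ω = 2πf = 13320 rad/s
X_L = ωL = 1.086 Ω
X_C = 1/(ωC) = 0.2887 Ω
Net reactance X = X_L − X_C = 0.7969 Ω
Z = 8.600 + j0.7969 Ω
|Z| = √(8.600² + 0.7969²) = 8.637 Ω
I = V/|Z| = 175/8.637 = 20.26 A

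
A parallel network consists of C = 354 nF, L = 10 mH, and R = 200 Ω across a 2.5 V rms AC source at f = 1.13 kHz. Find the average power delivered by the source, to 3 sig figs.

31.2 mW

ω = 2πf = 7100 rad/s
X_L = ωL = 71.0 Ω
X_C = 1/(ωC) = 398 Ω
Parallel: admittances add. Y = 1/R + 1/(jωL) + jωC
Y = (0.00500 − j0.0116) S
|Y| = 0.0126 S → |Z| = 1/|Y| = 79.3 Ω, ∠Z = −∠Y = 66.6°
I = V/|Z| = 31.5 mA
P = VI cos φ = 2.5 × 0.0315 × cos(66.6°) = 31.2 mW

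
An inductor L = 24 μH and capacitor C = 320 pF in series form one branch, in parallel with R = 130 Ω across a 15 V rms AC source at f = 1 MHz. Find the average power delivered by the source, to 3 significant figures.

ω = 2πf = 6.283e+06 rad/s
X_L = ωL = 151 Ω
X_C = 1/(ωC) = 497 Ω
Branch 1: Z₁ = R = 130 Ω
Branch 2 (series LC): Z₂ = j(X_L − X_C) = −j347 Ω
Parallel: Z = Z₁Z₂/(Z₁+Z₂), |Z| = 122 Ω, ∠Z = -20.6°
I = V/|Z| = 123 mA
P = VI cos φ = 15 × 0.123 × cos(-20.6°) = 1.73 W

1.73 W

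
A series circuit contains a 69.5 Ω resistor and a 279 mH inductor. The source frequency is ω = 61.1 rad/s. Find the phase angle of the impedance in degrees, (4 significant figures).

X_L = ωL = 17.05 Ω
Z = 69.50 + j17.05 Ω
|Z| = √(69.50² + 17.05²) = 71.56 Ω
∠Z = arctan(17.05/69.50) = 13.78°

13.78°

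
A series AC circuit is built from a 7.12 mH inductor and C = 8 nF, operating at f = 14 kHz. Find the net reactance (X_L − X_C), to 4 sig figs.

ω = 2πf = 87960 rad/s
X_L = ωL = 626.3 Ω
X_C = 1/(ωC) = 1421 Ω
X = 626.3 − 1421 = -794.7 Ω

-794.7 Ω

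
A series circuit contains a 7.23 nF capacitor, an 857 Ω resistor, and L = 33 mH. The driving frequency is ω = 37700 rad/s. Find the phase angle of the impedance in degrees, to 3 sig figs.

X_L = ωL = 1240 Ω
X_C = 1/(ωC) = 3670 Ω
Net reactance X = X_L − X_C = -2420 Ω
Z = 857 − j2420 Ω
|Z| = √(857² + 2420²) = 2570 Ω
∠Z = arctan(-2420/857) = -70.5°

-70.5°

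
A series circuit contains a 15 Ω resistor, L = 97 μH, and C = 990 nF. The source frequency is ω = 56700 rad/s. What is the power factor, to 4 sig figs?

X_L = ωL = 5.500 Ω
X_C = 1/(ωC) = 17.81 Ω
Net reactance X = X_L − X_C = -12.31 Ω
Z = 15.00 − j12.31 Ω
|Z| = √(15.00² + 12.31²) = 19.41 Ω
∠Z = arctan(-12.31/15.00) = -39.39°
cos φ = cos(-39.39°) = 0.7729

0.7729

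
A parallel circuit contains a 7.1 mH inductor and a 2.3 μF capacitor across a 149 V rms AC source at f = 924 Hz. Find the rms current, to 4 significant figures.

1.625 A

ω = 2πf = 5806 rad/s
X_L = ωL = 41.22 Ω
X_C = 1/(ωC) = 74.89 Ω
Parallel: admittances add. Y = 1/(jωL) + jωC
Y = (0 − j0.01091) S
|Y| = 0.01091 S → |Z| = 1/|Y| = 91.68 Ω, ∠Z = −∠Y = 90.00°
I = V/|Z| = 149/91.68 = 1.625 A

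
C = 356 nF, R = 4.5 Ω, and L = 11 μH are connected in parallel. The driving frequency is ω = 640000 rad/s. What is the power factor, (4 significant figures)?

0.9329

X_L = ωL = 7.040 Ω
X_C = 1/(ωC) = 4.389 Ω
Parallel: admittances add. Y = 1/R + 1/(jωL) + jωC
Y = (0.2222 + j0.08579) S
|Y| = 0.2382 S → |Z| = 1/|Y| = 4.198 Ω, ∠Z = −∠Y = -21.11°
cos φ = cos(-21.11°) = 0.9329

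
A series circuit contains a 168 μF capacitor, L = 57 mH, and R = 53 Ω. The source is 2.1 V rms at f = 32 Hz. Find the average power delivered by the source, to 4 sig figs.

74.48 mW

ω = 2πf = 201.1 rad/s
X_L = ωL = 11.46 Ω
X_C = 1/(ωC) = 29.60 Ω
Net reactance X = X_L − X_C = -18.14 Ω
Z = 53.00 − j18.14 Ω
|Z| = √(53.00² + 18.14²) = 56.02 Ω
∠Z = arctan(-18.14/53.00) = -18.90°
I = V/|Z| = 37.49 mA
P = VI cos φ = 2.1 × 0.03749 × cos(-18.90°) = 74.48 mW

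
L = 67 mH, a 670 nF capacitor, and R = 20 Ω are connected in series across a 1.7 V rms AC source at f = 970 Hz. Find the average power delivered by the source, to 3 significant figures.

ω = 2πf = 6095 rad/s
X_L = ωL = 408 Ω
X_C = 1/(ωC) = 245 Ω
Net reactance X = X_L − X_C = 163 Ω
Z = 20.0 + j163 Ω
|Z| = √(20.0² + 163²) = 165 Ω
∠Z = arctan(163/20.0) = 83.0°
I = V/|Z| = 10.3 mA
P = VI cos φ = 1.7 × 0.0103 × cos(83.0°) = 2.13 mW

2.13 mW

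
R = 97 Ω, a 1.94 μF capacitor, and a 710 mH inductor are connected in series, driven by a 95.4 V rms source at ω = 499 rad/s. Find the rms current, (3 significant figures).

139 mA

X_L = ωL = 354 Ω
X_C = 1/(ωC) = 1030 Ω
Net reactance X = X_L − X_C = -679 Ω
Z = 97.0 − j679 Ω
|Z| = √(97.0² + 679²) = 686 Ω
I = V/|Z| = 95.4/686 = 139 mA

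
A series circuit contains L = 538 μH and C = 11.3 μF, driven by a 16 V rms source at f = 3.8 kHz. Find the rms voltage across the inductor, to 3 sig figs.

ω = 2πf = 23880 rad/s
X_L = ωL = 12.8 Ω
X_C = 1/(ωC) = 3.71 Ω
Net reactance X = X_L − X_C = 9.14 Ω
Z = j9.14 Ω
|Z| = √(0² + 9.14²) = 9.14 Ω
I = V/|Z| = 1.75 A
V_L = I·|Z_L| = 1.75 × 12.8 = 22.5 V

22.5 V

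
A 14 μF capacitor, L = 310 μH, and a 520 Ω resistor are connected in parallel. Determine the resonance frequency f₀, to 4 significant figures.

ω₀ = 1/√(LC) = 1/√(0.00031 × 1.4e-05) = 15180 rad/s
f₀ = ω₀/(2π) = 2.416 kHz

2.416 kHz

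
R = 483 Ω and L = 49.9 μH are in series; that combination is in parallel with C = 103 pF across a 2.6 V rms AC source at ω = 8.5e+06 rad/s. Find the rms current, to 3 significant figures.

X_L = ωL = 424 Ω
X_C = 1/(ωC) = 1140 Ω
Branch 1 (R+jX_L): Z₁ = 483 + j424 Ω, |Z₁| = 643 Ω
Branch 2 (−jX_C): Z₂ = −j1140 Ω
Parallel: Z = Z₁Z₂/(Z₁+Z₂), |Z| = 848 Ω, ∠Z = 7.36°
I = V/|Z| = 2.6/848 = 3.06 mA

3.06 mA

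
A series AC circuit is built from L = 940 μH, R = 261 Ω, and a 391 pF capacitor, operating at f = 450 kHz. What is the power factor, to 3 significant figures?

0.147

ω = 2πf = 2.827e+06 rad/s
X_L = ωL = 2660 Ω
X_C = 1/(ωC) = 905 Ω
Net reactance X = X_L − X_C = 1750 Ω
Z = 261 + j1750 Ω
|Z| = √(261² + 1750²) = 1770 Ω
∠Z = arctan(1750/261) = 81.5°
cos φ = cos(81.5°) = 0.147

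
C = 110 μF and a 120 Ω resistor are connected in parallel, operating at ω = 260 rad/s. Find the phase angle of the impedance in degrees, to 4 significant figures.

X_C = 1/(ωC) = 34.97 Ω
Parallel: admittances add. Y = 1/R + jωC
Y = (0.008333 + j0.02860) S
|Y| = 0.02979 S → |Z| = 1/|Y| = 33.57 Ω, ∠Z = −∠Y = -73.76°

-73.76°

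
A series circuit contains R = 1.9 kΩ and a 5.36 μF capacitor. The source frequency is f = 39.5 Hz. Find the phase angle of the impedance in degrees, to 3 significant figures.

-21.6°

ω = 2πf = 248.2 rad/s
X_C = 1/(ωC) = 752 Ω
Z = 1900 − j752 Ω
|Z| = √(1900² + 752²) = 2040 Ω
∠Z = arctan(-752/1900) = -21.6°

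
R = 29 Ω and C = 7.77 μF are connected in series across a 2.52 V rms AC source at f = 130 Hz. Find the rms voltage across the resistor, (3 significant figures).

ω = 2πf = 816.8 rad/s
X_C = 1/(ωC) = 158 Ω
Z = 29.0 − j158 Ω
|Z| = √(29.0² + 158²) = 160 Ω
I = V/|Z| = 15.7 mA
V_R = I·|Z_R| = 0.0157 × 29.0 = 0.456 V

0.456 V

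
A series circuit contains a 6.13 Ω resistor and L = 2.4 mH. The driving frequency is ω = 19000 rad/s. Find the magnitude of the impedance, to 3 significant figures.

46.0 Ω

X_L = ωL = 45.6 Ω
Z = 6.13 + j45.6 Ω
|Z| = √(6.13² + 45.6²) = 46.0 Ω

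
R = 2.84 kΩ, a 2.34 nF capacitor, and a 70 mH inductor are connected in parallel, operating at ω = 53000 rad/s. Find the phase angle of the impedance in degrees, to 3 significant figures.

X_L = ωL = 3710 Ω
X_C = 1/(ωC) = 8060 Ω
Parallel: admittances add. Y = 1/R + 1/(jωL) + jωC
Y = (0.000352 − j0.000146) S
|Y| = 0.000381 S → |Z| = 1/|Y| = 2620 Ω, ∠Z = −∠Y = 22.5°

22.5°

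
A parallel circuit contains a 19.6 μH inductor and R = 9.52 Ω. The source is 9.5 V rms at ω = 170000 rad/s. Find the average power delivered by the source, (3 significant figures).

X_L = ωL = 3.33 Ω
Parallel: admittances add. Y = 1/R + 1/(jωL)
Y = (0.105 − j0.300) S
|Y| = 0.318 S → |Z| = 1/|Y| = 3.14 Ω, ∠Z = −∠Y = 70.7°
I = V/|Z| = 3.02 A
P = VI cos φ = 9.5 × 3.02 × cos(70.7°) = 9.48 W

9.48 W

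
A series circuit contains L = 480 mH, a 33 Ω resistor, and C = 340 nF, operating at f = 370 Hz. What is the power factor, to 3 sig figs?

0.216

ω = 2πf = 2325 rad/s
X_L = ωL = 1120 Ω
X_C = 1/(ωC) = 1270 Ω
Net reactance X = X_L − X_C = -149 Ω
Z = 33.0 − j149 Ω
|Z| = √(33.0² + 149²) = 153 Ω
∠Z = arctan(-149/33.0) = -77.5°
cos φ = cos(-77.5°) = 0.216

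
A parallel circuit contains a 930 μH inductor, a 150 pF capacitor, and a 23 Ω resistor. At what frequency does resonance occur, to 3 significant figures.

ω₀ = 1/√(LC) = 1/√(0.00093 × 1.5e-10) = 2.677e+06 rad/s
f₀ = ω₀/(2π) = 426 kHz

426 kHz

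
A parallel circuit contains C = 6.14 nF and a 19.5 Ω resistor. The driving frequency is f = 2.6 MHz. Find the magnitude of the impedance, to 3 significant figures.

8.88 Ω

ω = 2πf = 1.634e+07 rad/s
X_C = 1/(ωC) = 9.97 Ω
Parallel: admittances add. Y = 1/R + jωC
Y = (0.0513 + j0.100) S
|Y| = 0.113 S → |Z| = 1/|Y| = 8.88 Ω, ∠Z = −∠Y = -62.9°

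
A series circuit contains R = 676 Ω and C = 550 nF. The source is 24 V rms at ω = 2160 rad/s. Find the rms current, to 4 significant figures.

X_C = 1/(ωC) = 841.8 Ω
Z = 676.0 − j841.8 Ω
|Z| = √(676.0² + 841.8²) = 1080 Ω
I = V/|Z| = 24/1080 = 22.23 mA

22.23 mA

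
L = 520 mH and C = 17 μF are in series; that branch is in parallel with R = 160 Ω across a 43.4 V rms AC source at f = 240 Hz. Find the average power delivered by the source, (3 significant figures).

ω = 2πf = 1508 rad/s
X_L = ωL = 784 Ω
X_C = 1/(ωC) = 39.0 Ω
Branch 1: Z₁ = R = 160 Ω
Branch 2 (series LC): Z₂ = j(X_L − X_C) = j745 Ω
Parallel: Z = Z₁Z₂/(Z₁+Z₂), |Z| = 156 Ω, ∠Z = 12.1°
I = V/|Z| = 277 mA
P = VI cos φ = 43.4 × 0.277 × cos(12.1°) = 11.8 W

11.8 W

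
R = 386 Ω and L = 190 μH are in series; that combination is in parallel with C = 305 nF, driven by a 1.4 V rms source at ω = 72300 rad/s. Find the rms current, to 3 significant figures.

31.0 mA

X_L = ωL = 13.7 Ω
X_C = 1/(ωC) = 45.3 Ω
Branch 1 (R+jX_L): Z₁ = 386 + j13.7 Ω, |Z₁| = 386 Ω
Branch 2 (−jX_C): Z₂ = −j45.3 Ω
Parallel: Z = Z₁Z₂/(Z₁+Z₂), |Z| = 45.2 Ω, ∠Z = -83.3°
I = V/|Z| = 1.4/45.2 = 31.0 mA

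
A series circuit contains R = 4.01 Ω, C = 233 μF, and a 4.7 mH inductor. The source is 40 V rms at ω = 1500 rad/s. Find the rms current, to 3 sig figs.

6.90 A

X_L = ωL = 7.05 Ω
X_C = 1/(ωC) = 2.86 Ω
Net reactance X = X_L − X_C = 4.19 Ω
Z = 4.01 + j4.19 Ω
|Z| = √(4.01² + 4.19²) = 5.80 Ω
I = V/|Z| = 40/5.80 = 6.90 A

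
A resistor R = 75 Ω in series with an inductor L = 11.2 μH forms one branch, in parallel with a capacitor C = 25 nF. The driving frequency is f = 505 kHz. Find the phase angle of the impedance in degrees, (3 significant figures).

ω = 2πf = 3.173e+06 rad/s
X_L = ωL = 35.5 Ω
X_C = 1/(ωC) = 12.6 Ω
Branch 1 (R+jX_L): Z₁ = 75.0 + j35.5 Ω, |Z₁| = 83.0 Ω
Branch 2 (−jX_C): Z₂ = −j12.6 Ω
Parallel: Z = Z₁Z₂/(Z₁+Z₂), |Z| = 13.3 Ω, ∠Z = -81.6°

-81.6°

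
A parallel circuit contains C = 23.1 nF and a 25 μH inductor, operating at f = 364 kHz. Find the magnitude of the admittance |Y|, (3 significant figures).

ω = 2πf = 2.287e+06 rad/s
X_L = ωL = 57.2 Ω
X_C = 1/(ωC) = 18.9 Ω
Parallel: admittances add. Y = 1/(jωL) + jωC
Y = (0 + j0.0353) S
|Y| = 0.0353 S → |Z| = 1/|Y| = 28.3 Ω, ∠Z = −∠Y = -90.0°

35.3 mS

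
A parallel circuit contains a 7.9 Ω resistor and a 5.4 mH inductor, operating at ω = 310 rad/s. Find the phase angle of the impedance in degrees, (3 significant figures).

78.0°

X_L = ωL = 1.67 Ω
Parallel: admittances add. Y = 1/R + 1/(jωL)
Y = (0.127 − j0.597) S
|Y| = 0.611 S → |Z| = 1/|Y| = 1.64 Ω, ∠Z = −∠Y = 78.0°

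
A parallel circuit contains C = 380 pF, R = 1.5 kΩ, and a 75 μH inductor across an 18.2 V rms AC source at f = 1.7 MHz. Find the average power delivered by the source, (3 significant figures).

221 mW

ω = 2πf = 1.068e+07 rad/s
X_L = ωL = 801 Ω
X_C = 1/(ωC) = 246 Ω
Parallel: admittances add. Y = 1/R + 1/(jωL) + jωC
Y = (0.000667 + j0.00281) S
|Y| = 0.00289 S → |Z| = 1/|Y| = 346 Ω, ∠Z = −∠Y = -76.7°
I = V/|Z| = 52.6 mA
P = VI cos φ = 18.2 × 0.0526 × cos(-76.7°) = 221 mW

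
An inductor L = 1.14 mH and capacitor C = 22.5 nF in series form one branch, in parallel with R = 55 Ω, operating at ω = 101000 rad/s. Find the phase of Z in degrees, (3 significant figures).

-9.61°

X_L = ωL = 115 Ω
X_C = 1/(ωC) = 440 Ω
Branch 1: Z₁ = R = 55.0 Ω
Branch 2 (series LC): Z₂ = j(X_L − X_C) = −j325 Ω
Parallel: Z = Z₁Z₂/(Z₁+Z₂), |Z| = 54.2 Ω, ∠Z = -9.61°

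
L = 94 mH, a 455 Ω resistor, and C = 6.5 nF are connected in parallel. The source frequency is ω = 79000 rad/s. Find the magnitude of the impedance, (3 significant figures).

X_L = ωL = 7430 Ω
X_C = 1/(ωC) = 1950 Ω
Parallel: admittances add. Y = 1/R + 1/(jωL) + jωC
Y = (0.00220 + j0.000379) S
|Y| = 0.00223 S → |Z| = 1/|Y| = 448 Ω, ∠Z = −∠Y = -9.78°

448 Ω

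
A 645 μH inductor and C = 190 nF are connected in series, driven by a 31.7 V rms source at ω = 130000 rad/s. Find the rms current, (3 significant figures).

731 mA

X_L = ωL = 83.8 Ω
X_C = 1/(ωC) = 40.5 Ω
Net reactance X = X_L − X_C = 43.4 Ω
Z = j43.4 Ω
|Z| = √(0² + 43.4²) = 43.4 Ω
I = V/|Z| = 31.7/43.4 = 731 mA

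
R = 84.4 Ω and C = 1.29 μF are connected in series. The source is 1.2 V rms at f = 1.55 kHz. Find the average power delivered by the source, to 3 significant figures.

9.03 mW

ω = 2πf = 9739 rad/s
X_C = 1/(ωC) = 79.6 Ω
Z = 84.4 − j79.6 Ω
|Z| = √(84.4² + 79.6²) = 116 Ω
∠Z = arctan(-79.6/84.4) = -43.3°
I = V/|Z| = 10.3 mA
P = VI cos φ = 1.2 × 0.0103 × cos(-43.3°) = 9.03 mW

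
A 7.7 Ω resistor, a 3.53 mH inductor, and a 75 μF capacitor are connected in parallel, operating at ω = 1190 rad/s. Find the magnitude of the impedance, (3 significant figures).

5.06 Ω

X_L = ωL = 4.20 Ω
X_C = 1/(ωC) = 11.2 Ω
Parallel: admittances add. Y = 1/R + 1/(jωL) + jωC
Y = (0.130 − j0.149) S
|Y| = 0.198 S → |Z| = 1/|Y| = 5.06 Ω, ∠Z = −∠Y = 48.9°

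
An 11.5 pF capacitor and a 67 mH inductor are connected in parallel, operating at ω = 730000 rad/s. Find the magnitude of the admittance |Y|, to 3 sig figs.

12.1 μS

X_L = ωL = 48900 Ω
X_C = 1/(ωC) = 119000 Ω
Parallel: admittances add. Y = 1/(jωL) + jωC
Y = (0 − j1.21e-05) S
|Y| = 1.21e-05 S → |Z| = 1/|Y| = 83000 Ω, ∠Z = −∠Y = 90.0°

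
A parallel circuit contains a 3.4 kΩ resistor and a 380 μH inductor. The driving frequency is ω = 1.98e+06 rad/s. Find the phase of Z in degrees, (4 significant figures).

77.52°

X_L = ωL = 752.4 Ω
Parallel: admittances add. Y = 1/R + 1/(jωL)
Y = (0.0002941 − j0.001329) S
|Y| = 0.001361 S → |Z| = 1/|Y| = 734.6 Ω, ∠Z = −∠Y = 77.52°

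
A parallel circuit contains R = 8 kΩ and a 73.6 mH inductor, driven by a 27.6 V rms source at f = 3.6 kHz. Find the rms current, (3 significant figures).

ω = 2πf = 22620 rad/s
X_L = ωL = 1660 Ω
Parallel: admittances add. Y = 1/R + 1/(jωL)
Y = (0.000125 − j0.000601) S
|Y| = 0.000614 S → |Z| = 1/|Y| = 1630 Ω, ∠Z = −∠Y = 78.2°
I = V/|Z| = 27.6/1630 = 16.9 mA

16.9 mA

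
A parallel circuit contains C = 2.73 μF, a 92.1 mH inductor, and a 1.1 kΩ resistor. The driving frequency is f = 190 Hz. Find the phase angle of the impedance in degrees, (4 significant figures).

ω = 2πf = 1194 rad/s
X_L = ωL = 109.9 Ω
X_C = 1/(ωC) = 306.8 Ω
Parallel: admittances add. Y = 1/R + 1/(jωL) + jωC
Y = (0.0009091 − j0.005836) S
|Y| = 0.005906 S → |Z| = 1/|Y| = 169.3 Ω, ∠Z = −∠Y = 81.15°

81.15°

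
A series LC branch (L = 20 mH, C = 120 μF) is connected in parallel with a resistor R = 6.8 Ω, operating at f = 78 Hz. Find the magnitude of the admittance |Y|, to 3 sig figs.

202 mS

ω = 2πf = 490.1 rad/s
X_L = ωL = 9.80 Ω
X_C = 1/(ωC) = 17.0 Ω
Branch 1: Z₁ = R = 6.80 Ω
Branch 2 (series LC): Z₂ = j(X_L − X_C) = −j7.20 Ω
Parallel: Z = Z₁Z₂/(Z₁+Z₂), |Z| = 4.94 Ω, ∠Z = -43.4°
|Y| = 1/|Z| = 202 mS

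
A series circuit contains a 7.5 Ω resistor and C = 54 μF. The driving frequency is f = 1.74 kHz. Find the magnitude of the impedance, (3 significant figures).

7.69 Ω

ω = 2πf = 10930 rad/s
X_C = 1/(ωC) = 1.69 Ω
Z = 7.50 − j1.69 Ω
|Z| = √(7.50² + 1.69²) = 7.69 Ω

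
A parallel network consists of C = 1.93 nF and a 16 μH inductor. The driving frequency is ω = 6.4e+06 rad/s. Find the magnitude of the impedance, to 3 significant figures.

X_L = ωL = 102 Ω
X_C = 1/(ωC) = 81.0 Ω
Parallel: admittances add. Y = 1/(jωL) + jωC
Y = (0 + j0.00259) S
|Y| = 0.00259 S → |Z| = 1/|Y| = 387 Ω, ∠Z = −∠Y = -90.0°

387 Ω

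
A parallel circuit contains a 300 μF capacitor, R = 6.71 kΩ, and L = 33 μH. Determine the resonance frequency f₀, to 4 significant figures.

ω₀ = 1/√(LC) = 1/√(3.3e-05 × 0.0003) = 10050 rad/s
f₀ = ω₀/(2π) = 1.600 kHz

1.600 kHz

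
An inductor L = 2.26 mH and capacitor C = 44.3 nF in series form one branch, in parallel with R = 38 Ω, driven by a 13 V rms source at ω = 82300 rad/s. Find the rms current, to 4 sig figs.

372.5 mA

X_L = ωL = 186.0 Ω
X_C = 1/(ωC) = 274.3 Ω
Branch 1: Z₁ = R = 38.00 Ω
Branch 2 (series LC): Z₂ = j(X_L − X_C) = −j88.28 Ω
Parallel: Z = Z₁Z₂/(Z₁+Z₂), |Z| = 34.90 Ω, ∠Z = -23.29°
I = V/|Z| = 13/34.90 = 372.5 mA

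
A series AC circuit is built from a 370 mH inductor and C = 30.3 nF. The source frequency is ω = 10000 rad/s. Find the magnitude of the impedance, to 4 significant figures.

X_L = ωL = 3700 Ω
X_C = 1/(ωC) = 3300 Ω
Net reactance X = X_L − X_C = 399.7 Ω
Z = j399.7 Ω
|Z| = √(0² + 399.7²) = 399.7 Ω

399.7 Ω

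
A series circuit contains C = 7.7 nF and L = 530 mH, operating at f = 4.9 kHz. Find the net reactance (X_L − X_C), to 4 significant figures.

ω = 2πf = 30790 rad/s
X_L = ωL = 16320 Ω
X_C = 1/(ωC) = 4218 Ω
X = 16320 − 4218 = 12100 Ω

12100 Ω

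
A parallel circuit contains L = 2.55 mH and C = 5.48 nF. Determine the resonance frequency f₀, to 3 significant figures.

42.6 kHz

ω₀ = 1/√(LC) = 1/√(0.00255 × 5.48e-09) = 267500 rad/s
f₀ = ω₀/(2π) = 42.6 kHz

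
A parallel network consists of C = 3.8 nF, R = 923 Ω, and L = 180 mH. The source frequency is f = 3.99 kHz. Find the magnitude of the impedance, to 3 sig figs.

917 Ω

ω = 2πf = 25070 rad/s
X_L = ωL = 4510 Ω
X_C = 1/(ωC) = 10500 Ω
Parallel: admittances add. Y = 1/R + 1/(jωL) + jωC
Y = (0.00108 − j0.000126) S
|Y| = 0.00109 S → |Z| = 1/|Y| = 917 Ω, ∠Z = −∠Y = 6.65°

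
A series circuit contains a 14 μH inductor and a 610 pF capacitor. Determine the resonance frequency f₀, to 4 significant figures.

1.722 MHz

ω₀ = 1/√(LC) = 1/√(1.4e-05 × 6.1e-10) = 1.082e+07 rad/s
f₀ = ω₀/(2π) = 1.722 MHz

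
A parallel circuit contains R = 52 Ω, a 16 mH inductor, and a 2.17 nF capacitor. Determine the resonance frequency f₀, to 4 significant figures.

27.01 kHz

ω₀ = 1/√(LC) = 1/√(0.016 × 2.17e-09) = 169700 rad/s
f₀ = ω₀/(2π) = 27.01 kHz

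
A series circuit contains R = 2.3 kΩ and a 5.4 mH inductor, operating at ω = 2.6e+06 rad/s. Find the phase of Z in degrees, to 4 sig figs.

X_L = ωL = 14040 Ω
Z = 2300 + j14040 Ω
|Z| = √(2300² + 14040²) = 14230 Ω
∠Z = arctan(14040/2300) = 80.70°

80.70°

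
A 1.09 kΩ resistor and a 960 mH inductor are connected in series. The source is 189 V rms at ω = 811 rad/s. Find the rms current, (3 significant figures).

X_L = ωL = 779 Ω
Z = 1090 + j779 Ω
|Z| = √(1090² + 779²) = 1340 Ω
I = V/|Z| = 189/1340 = 141 mA

141 mA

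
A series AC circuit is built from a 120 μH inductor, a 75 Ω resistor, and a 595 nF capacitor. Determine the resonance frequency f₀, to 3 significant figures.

ω₀ = 1/√(LC) = 1/√(0.00012 × 5.95e-07) = 118300 rad/s
f₀ = ω₀/(2π) = 18.8 kHz

18.8 kHz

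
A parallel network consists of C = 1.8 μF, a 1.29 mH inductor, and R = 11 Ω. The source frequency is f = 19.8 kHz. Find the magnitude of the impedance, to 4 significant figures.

ω = 2πf = 124400 rad/s
X_L = ωL = 160.5 Ω
X_C = 1/(ωC) = 4.466 Ω
Parallel: admittances add. Y = 1/R + 1/(jωL) + jωC
Y = (0.09091 + j0.2177) S
|Y| = 0.2359 S → |Z| = 1/|Y| = 4.239 Ω, ∠Z = −∠Y = -67.34°

4.239 Ω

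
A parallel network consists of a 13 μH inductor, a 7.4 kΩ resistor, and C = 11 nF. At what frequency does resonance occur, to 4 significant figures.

420.9 kHz

ω₀ = 1/√(LC) = 1/√(1.3e-05 × 1.1e-08) = 2.644e+06 rad/s
f₀ = ω₀/(2π) = 420.9 kHz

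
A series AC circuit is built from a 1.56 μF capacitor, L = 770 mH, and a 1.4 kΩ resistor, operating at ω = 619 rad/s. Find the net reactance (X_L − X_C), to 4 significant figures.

X_L = ωL = 476.6 Ω
X_C = 1/(ωC) = 1036 Ω
X = 476.6 − 1036 = -559.0 Ω

-559.0 Ω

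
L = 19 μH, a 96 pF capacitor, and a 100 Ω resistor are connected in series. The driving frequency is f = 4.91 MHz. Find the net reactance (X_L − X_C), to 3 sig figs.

ω = 2πf = 3.085e+07 rad/s
X_L = ωL = 586 Ω
X_C = 1/(ωC) = 338 Ω
X = 586 − 338 = 249 Ω

249 Ω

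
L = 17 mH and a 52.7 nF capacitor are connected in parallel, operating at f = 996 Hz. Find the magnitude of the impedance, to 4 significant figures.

ω = 2πf = 6258 rad/s
X_L = ωL = 106.4 Ω
X_C = 1/(ωC) = 3032 Ω
Parallel: admittances add. Y = 1/(jωL) + jωC
Y = (0 − j0.009070) S
|Y| = 0.009070 S → |Z| = 1/|Y| = 110.3 Ω, ∠Z = −∠Y = 90.00°

110.3 Ω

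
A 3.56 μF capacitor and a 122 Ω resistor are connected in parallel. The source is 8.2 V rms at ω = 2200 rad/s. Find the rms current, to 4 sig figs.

92.96 mA

X_C = 1/(ωC) = 127.7 Ω
Parallel: admittances add. Y = 1/R + jωC
Y = (0.008197 + j0.007832) S
|Y| = 0.01134 S → |Z| = 1/|Y| = 88.21 Ω, ∠Z = −∠Y = -43.70°
I = V/|Z| = 8.2/88.21 = 92.96 mA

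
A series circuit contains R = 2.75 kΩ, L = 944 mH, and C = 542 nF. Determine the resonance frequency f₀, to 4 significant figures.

ω₀ = 1/√(LC) = 1/√(0.944 × 5.42e-07) = 1398 rad/s
f₀ = ω₀/(2π) = 222.5 Hz

222.5 Hz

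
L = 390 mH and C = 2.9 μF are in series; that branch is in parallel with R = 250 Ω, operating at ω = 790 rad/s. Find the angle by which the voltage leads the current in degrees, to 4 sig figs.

X_L = ωL = 308.1 Ω
X_C = 1/(ωC) = 436.5 Ω
Branch 1: Z₁ = R = 250.0 Ω
Branch 2 (series LC): Z₂ = j(X_L − X_C) = −j128.4 Ω
Parallel: Z = Z₁Z₂/(Z₁+Z₂), |Z| = 114.2 Ω, ∠Z = -62.82°

-62.82°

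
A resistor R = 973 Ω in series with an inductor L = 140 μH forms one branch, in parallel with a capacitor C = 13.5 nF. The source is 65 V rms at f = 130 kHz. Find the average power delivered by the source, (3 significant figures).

ω = 2πf = 816800 rad/s
X_L = ωL = 114 Ω
X_C = 1/(ωC) = 90.7 Ω
Branch 1 (R+jX_L): Z₁ = 973 + j114 Ω, |Z₁| = 980 Ω
Branch 2 (−jX_C): Z₂ = −j90.7 Ω
Parallel: Z = Z₁Z₂/(Z₁+Z₂), |Z| = 91.3 Ω, ∠Z = -84.7°
I = V/|Z| = 712 mA
P = VI cos φ = 65 × 0.712 × cos(-84.7°) = 4.28 W

4.28 W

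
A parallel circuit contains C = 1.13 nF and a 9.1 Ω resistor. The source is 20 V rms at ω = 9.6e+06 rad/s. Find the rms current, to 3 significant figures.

X_C = 1/(ωC) = 92.2 Ω
Parallel: admittances add. Y = 1/R + jωC
Y = (0.110 + j0.0108) S
|Y| = 0.110 S → |Z| = 1/|Y| = 9.06 Ω, ∠Z = −∠Y = -5.64°
I = V/|Z| = 20/9.06 = 2.21 A

2.21 A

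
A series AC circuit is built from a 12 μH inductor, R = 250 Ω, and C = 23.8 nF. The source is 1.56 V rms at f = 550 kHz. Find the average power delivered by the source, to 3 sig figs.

9.60 mW

ω = 2πf = 3.456e+06 rad/s
X_L = ωL = 41.5 Ω
X_C = 1/(ωC) = 12.2 Ω
Net reactance X = X_L − X_C = 29.3 Ω
Z = 250 + j29.3 Ω
|Z| = √(250² + 29.3²) = 252 Ω
∠Z = arctan(29.3/250) = 6.69°
I = V/|Z| = 6.20 mA
P = VI cos φ = 1.56 × 0.00620 × cos(6.69°) = 9.60 mW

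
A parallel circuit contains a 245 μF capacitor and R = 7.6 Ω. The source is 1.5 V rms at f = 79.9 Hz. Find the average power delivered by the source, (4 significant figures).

ω = 2πf = 502.0 rad/s
X_C = 1/(ωC) = 8.130 Ω
Parallel: admittances add. Y = 1/R + jωC
Y = (0.1316 + j0.1230) S
|Y| = 0.1801 S → |Z| = 1/|Y| = 5.552 Ω, ∠Z = −∠Y = -43.07°
I = V/|Z| = 270.2 mA
P = VI cos φ = 1.5 × 0.2702 × cos(-43.07°) = 296.1 mW

296.1 mW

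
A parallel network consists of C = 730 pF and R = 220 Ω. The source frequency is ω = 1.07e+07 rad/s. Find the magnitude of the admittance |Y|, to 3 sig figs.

X_C = 1/(ωC) = 128 Ω
Parallel: admittances add. Y = 1/R + jωC
Y = (0.00455 + j0.00781) S
|Y| = 0.00904 S → |Z| = 1/|Y| = 111 Ω, ∠Z = −∠Y = -59.8°

9.04 mS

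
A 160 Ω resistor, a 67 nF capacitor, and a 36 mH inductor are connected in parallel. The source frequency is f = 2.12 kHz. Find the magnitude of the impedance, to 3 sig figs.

157 Ω

ω = 2πf = 13320 rad/s
X_L = ωL = 480 Ω
X_C = 1/(ωC) = 1120 Ω
Parallel: admittances add. Y = 1/R + 1/(jωL) + jωC
Y = (0.00625 − j0.00119) S
|Y| = 0.00636 S → |Z| = 1/|Y| = 157 Ω, ∠Z = −∠Y = 10.8°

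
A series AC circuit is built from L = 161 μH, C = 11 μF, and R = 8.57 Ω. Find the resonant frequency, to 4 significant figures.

ω₀ = 1/√(LC) = 1/√(0.000161 × 1.1e-05) = 23760 rad/s
f₀ = ω₀/(2π) = 3.782 kHz

3.782 kHz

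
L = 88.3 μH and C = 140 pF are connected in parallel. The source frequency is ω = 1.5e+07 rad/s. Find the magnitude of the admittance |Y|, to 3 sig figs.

X_L = ωL = 1320 Ω
X_C = 1/(ωC) = 476 Ω
Parallel: admittances add. Y = 1/(jωL) + jωC
Y = (0 + j0.00134) S
|Y| = 0.00134 S → |Z| = 1/|Y| = 743 Ω, ∠Z = −∠Y = -90.0°

1.34 mS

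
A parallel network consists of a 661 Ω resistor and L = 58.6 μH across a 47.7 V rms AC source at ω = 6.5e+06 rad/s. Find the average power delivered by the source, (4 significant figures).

3.442 W

X_L = ωL = 380.9 Ω
Parallel: admittances add. Y = 1/R + 1/(jωL)
Y = (0.001513 − j0.002625) S
|Y| = 0.003030 S → |Z| = 1/|Y| = 330.0 Ω, ∠Z = −∠Y = 60.05°
I = V/|Z| = 144.5 mA
P = VI cos φ = 47.7 × 0.1445 × cos(60.05°) = 3.442 W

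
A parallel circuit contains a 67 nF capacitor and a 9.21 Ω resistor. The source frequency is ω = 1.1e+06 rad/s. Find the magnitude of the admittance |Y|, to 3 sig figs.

131 mS

X_C = 1/(ωC) = 13.6 Ω
Parallel: admittances add. Y = 1/R + jωC
Y = (0.109 + j0.0737) S
|Y| = 0.131 S → |Z| = 1/|Y| = 7.62 Ω, ∠Z = −∠Y = -34.2°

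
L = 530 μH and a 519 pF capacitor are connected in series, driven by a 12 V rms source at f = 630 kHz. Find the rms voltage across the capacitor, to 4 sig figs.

3.625 V

ω = 2πf = 3.958e+06 rad/s
X_L = ωL = 2098 Ω
X_C = 1/(ωC) = 486.8 Ω
Net reactance X = X_L − X_C = 1611 Ω
Z = j1611 Ω
|Z| = √(0² + 1611²) = 1611 Ω
I = V/|Z| = 7.448 mA
V_C = I·|Z_C| = 0.007448 × 486.8 = 3.625 V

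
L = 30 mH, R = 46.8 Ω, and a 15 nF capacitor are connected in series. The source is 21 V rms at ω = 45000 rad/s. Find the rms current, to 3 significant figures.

X_L = ωL = 1350 Ω
X_C = 1/(ωC) = 1480 Ω
Net reactance X = X_L − X_C = -131 Ω
Z = 46.8 − j131 Ω
|Z| = √(46.8² + 131²) = 140 Ω
I = V/|Z| = 21/140 = 150 mA

150 mA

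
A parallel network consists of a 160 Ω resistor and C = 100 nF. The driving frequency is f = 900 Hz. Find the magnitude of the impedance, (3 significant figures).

159 Ω

ω = 2πf = 5655 rad/s
X_C = 1/(ωC) = 1770 Ω
Parallel: admittances add. Y = 1/R + jωC
Y = (0.00625 + j0.000565) S
|Y| = 0.00628 S → |Z| = 1/|Y| = 159 Ω, ∠Z = −∠Y = -5.17°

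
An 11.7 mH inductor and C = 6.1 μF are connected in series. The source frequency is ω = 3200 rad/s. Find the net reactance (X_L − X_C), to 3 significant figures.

X_L = ωL = 37.4 Ω
X_C = 1/(ωC) = 51.2 Ω
X = 37.4 − 51.2 = -13.8 Ω

-13.8 Ω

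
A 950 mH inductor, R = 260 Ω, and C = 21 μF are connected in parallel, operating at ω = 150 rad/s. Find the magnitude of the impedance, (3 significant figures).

X_L = ωL = 142 Ω
X_C = 1/(ωC) = 317 Ω
Parallel: admittances add. Y = 1/R + 1/(jωL) + jωC
Y = (0.00385 − j0.00387) S
|Y| = 0.00545 S → |Z| = 1/|Y| = 183 Ω, ∠Z = −∠Y = 45.2°

183 Ω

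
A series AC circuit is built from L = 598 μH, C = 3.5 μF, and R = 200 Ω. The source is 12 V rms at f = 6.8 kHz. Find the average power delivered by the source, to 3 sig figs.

ω = 2πf = 42730 rad/s
X_L = ωL = 25.5 Ω
X_C = 1/(ωC) = 6.69 Ω
Net reactance X = X_L − X_C = 18.9 Ω
Z = 200 + j18.9 Ω
|Z| = √(200² + 18.9²) = 201 Ω
∠Z = arctan(18.9/200) = 5.39°
I = V/|Z| = 59.7 mA
P = VI cos φ = 12 × 0.0597 × cos(5.39°) = 714 mW

714 mW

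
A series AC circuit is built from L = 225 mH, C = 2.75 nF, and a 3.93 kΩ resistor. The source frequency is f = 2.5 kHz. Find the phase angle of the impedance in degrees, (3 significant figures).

-78.7°

ω = 2πf = 15710 rad/s
X_L = ωL = 3530 Ω
X_C = 1/(ωC) = 23100 Ω
Net reactance X = X_L − X_C = -19600 Ω
Z = 3930 − j19600 Ω
|Z| = √(3930² + 19600²) = 20000 Ω
∠Z = arctan(-19600/3930) = -78.7°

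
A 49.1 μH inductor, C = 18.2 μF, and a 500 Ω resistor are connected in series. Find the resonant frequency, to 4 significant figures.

ω₀ = 1/√(LC) = 1/√(4.91e-05 × 1.82e-05) = 33450 rad/s
f₀ = ω₀/(2π) = 5.324 kHz

5.324 kHz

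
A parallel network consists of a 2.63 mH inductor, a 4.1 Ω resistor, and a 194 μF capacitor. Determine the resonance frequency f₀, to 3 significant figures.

ω₀ = 1/√(LC) = 1/√(0.00263 × 0.000194) = 1400 rad/s
f₀ = ω₀/(2π) = 223 Hz

223 Hz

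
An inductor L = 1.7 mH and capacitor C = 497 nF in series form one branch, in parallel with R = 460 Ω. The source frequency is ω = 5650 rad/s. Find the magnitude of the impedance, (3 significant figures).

X_L = ωL = 9.60 Ω
X_C = 1/(ωC) = 356 Ω
Branch 1: Z₁ = R = 460 Ω
Branch 2 (series LC): Z₂ = j(X_L − X_C) = −j347 Ω
Parallel: Z = Z₁Z₂/(Z₁+Z₂), |Z| = 277 Ω, ∠Z = -53.0°

277 Ω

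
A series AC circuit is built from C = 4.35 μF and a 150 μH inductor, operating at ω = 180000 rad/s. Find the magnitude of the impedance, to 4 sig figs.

X_L = ωL = 27.00 Ω
X_C = 1/(ωC) = 1.277 Ω
Net reactance X = X_L − X_C = 25.72 Ω
Z = j25.72 Ω
|Z| = √(0² + 25.72²) = 25.72 Ω

25.72 Ω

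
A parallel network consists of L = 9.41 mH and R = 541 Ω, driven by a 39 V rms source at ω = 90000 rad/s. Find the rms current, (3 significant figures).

X_L = ωL = 847 Ω
Parallel: admittances add. Y = 1/R + 1/(jωL)
Y = (0.00185 − j0.00118) S
|Y| = 0.00219 S → |Z| = 1/|Y| = 456 Ω, ∠Z = −∠Y = 32.6°
I = V/|Z| = 39/456 = 85.5 mA

85.5 mA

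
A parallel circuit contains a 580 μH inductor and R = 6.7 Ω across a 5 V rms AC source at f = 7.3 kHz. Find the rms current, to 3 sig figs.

ω = 2πf = 45870 rad/s
X_L = ωL = 26.6 Ω
Parallel: admittances add. Y = 1/R + 1/(jωL)
Y = (0.149 − j0.0376) S
|Y| = 0.154 S → |Z| = 1/|Y| = 6.50 Ω, ∠Z = −∠Y = 14.1°
I = V/|Z| = 5/6.50 = 770 mA

770 mA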